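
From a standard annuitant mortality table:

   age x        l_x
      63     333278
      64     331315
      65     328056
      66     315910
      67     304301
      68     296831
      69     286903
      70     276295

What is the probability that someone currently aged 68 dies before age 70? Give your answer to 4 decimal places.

0.0692

P(die before 70 | alive at 68) = 1 − l_70/l_68 = 1 − 276295/296831 = (20536)/296831 = 0.069184.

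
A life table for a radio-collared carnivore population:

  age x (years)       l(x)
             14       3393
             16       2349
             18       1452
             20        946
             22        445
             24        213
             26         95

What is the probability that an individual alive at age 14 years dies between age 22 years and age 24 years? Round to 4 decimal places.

0.0684

This is the probability of reaching 22 but not 24, conditional on being alive at 14: (l(22) − l(24)) / l(14).
= (445 − 213) / 3393 = 232 / 3393 = 0.068376.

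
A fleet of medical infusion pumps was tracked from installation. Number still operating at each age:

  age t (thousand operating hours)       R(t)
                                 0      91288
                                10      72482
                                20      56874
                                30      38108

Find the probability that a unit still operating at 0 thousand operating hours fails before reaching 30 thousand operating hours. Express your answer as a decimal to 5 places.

P(fail before 30 | operational at 0) = 1 − R(30)/R(0) = 1 − 38108/91288 = (53180)/91288 = 0.582552.

0.58255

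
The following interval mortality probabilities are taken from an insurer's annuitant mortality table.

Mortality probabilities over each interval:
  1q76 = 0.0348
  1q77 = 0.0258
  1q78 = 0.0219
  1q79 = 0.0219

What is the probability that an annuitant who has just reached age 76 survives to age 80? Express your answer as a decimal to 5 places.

0.89956

4p76 = (1 − 0.0348) × (1 − 0.0258) × (1 − 0.0219) × (1 − 0.0219).
= 0.9652 × 0.9742 × 0.9781 × 0.9781 = 0.899564.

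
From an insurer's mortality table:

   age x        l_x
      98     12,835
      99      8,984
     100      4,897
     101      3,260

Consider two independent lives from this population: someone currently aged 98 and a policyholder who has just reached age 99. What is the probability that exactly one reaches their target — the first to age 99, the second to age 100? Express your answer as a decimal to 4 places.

p₁ = l_99/l_98 = 8,984/12,835 = 0.699961; p₂ = l_100/l_99 = 4,897/8,984 = 0.545080.
P(exactly one) = p₁(1−p₂) + (1−p₁)p₂ = 0.318426 + 0.163545 = 0.481972.

0.4820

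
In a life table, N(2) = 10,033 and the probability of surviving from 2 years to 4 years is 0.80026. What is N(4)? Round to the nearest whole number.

N(4) = N(2) × p = 10,033 × 0.80026 = 8029.

8029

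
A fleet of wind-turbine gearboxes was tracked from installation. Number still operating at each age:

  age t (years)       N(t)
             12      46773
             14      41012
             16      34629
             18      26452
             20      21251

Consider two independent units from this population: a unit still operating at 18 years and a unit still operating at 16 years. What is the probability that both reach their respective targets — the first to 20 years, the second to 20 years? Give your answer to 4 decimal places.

0.4930

p₁ = N(20)/N(18) = 21251/26452 = 0.803380; p₂ = N(20)/N(16) = 21251/34629 = 0.613676.
P(both) = p₁ × p₂ = 0.803380 × 0.613676 = 0.493015.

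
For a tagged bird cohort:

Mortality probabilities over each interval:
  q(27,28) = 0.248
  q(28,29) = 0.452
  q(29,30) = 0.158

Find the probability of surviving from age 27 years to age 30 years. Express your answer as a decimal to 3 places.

0.347

Survival from 27 to 30 is the product of surviving each interval: (1 − 0.248) × (1 − 0.452) × (1 − 0.158).
= 0.752 × 0.548 × 0.842 = 0.346985.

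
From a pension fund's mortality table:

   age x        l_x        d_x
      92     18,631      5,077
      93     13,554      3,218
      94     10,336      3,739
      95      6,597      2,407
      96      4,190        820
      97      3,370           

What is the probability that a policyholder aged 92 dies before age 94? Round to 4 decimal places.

P(die before 94 | alive at 92) = 1 − l_94/l_92 = 1 − 10,336/18,631 = (8,295)/18,631 = 0.445226.

0.4452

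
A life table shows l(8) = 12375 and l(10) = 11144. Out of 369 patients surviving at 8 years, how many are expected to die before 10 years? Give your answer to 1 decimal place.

36.7

The relevant probability is 1 − 11144/12375 = 0.099475.
Expected number = 369 × 0.099475 = 36.7.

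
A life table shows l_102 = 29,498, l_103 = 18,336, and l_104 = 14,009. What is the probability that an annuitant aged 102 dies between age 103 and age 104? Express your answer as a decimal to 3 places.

This is the probability of reaching 103 but not 104, conditional on being alive at 102: (l_103 − l_104) / l_102.
= (18,336 − 14,009) / 29,498 = 4,327 / 29,498 = 0.146688.

0.147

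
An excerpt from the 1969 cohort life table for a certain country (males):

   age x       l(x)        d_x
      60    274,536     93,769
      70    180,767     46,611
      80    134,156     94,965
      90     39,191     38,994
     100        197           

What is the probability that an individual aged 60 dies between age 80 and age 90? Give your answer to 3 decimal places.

This is the probability of reaching 80 but not 90, conditional on being alive at 60: (l(80) − l(90)) / l(60).
= (134,156 − 39,191) / 274,536 = 94,965 / 274,536 = 0.345911.

0.346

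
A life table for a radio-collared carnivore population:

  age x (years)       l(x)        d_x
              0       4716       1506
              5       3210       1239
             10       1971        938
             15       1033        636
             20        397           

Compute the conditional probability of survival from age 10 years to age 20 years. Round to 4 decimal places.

0.2014

The conditional survival probability is l(20)/l(10) = 397/1971 = 0.201421.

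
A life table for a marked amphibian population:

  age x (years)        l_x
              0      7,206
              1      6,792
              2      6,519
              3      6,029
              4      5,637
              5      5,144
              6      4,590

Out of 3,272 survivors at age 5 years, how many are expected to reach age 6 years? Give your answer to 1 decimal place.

The relevant probability is 4,590/5,144 = 0.892302.
Expected number = 3,272 × 0.892302 = 2919.6.

2919.6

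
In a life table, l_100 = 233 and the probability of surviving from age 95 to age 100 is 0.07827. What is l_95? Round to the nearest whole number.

l_95 = l_100 / p = 233 / 0.07827 = 2977.

2977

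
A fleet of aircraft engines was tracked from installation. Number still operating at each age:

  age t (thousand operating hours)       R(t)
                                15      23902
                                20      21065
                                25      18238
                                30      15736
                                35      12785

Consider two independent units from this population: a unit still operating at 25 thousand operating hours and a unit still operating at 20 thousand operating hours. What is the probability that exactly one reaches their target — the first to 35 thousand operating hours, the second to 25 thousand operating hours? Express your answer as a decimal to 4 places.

0.3529

p₁ = R(35)/R(25) = 12785/18238 = 0.701009; p₂ = R(25)/R(20) = 18238/21065 = 0.865796.
P(exactly one) = p₁(1−p₂) + (1−p₁)p₂ = 0.094078 + 0.258865 = 0.352943.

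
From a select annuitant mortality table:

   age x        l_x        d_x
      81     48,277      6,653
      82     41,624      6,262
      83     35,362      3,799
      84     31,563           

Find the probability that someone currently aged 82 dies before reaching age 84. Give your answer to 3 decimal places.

0.242

P(die before 84 | alive at 82) = 1 − l_84/l_82 = 1 − 31,563/41,624 = (10,061)/41,624 = 0.241712.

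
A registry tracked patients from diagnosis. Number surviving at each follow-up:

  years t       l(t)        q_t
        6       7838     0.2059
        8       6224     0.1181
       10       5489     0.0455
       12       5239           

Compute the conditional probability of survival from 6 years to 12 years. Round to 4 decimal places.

The conditional survival probability is l(12)/l(6) = 5239/7838 = 0.668410.

0.6684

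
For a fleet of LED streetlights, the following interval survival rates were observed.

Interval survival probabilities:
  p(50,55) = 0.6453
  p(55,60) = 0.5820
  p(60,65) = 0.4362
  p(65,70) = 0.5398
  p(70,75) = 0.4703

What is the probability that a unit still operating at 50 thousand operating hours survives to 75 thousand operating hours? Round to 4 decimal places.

0.0416

Survival from 50 to 75 is the product of surviving each interval: 0.6453 × 0.5820 × 0.4362 × 0.5398 × 0.4703.
= 0.041589.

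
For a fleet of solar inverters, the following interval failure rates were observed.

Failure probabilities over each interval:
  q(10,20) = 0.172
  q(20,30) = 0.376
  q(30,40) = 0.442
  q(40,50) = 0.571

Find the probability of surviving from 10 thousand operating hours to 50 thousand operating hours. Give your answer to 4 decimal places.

The overall survival probability is (1 − 0.172) × (1 − 0.376) × (1 − 0.442) × (1 − 0.571).
= 0.828 × 0.624 × 0.558 × 0.429 = 0.123682.

0.1237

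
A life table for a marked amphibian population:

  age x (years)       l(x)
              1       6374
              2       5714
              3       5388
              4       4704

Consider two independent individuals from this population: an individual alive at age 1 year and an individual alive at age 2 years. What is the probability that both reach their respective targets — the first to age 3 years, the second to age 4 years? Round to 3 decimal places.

p₁ = l(3)/l(1) = 5388/6374 = 0.845309; p₂ = l(4)/l(2) = 4704/5714 = 0.823241.
P(both) = p₁ × p₂ = 0.845309 × 0.823241 = 0.695893.

0.696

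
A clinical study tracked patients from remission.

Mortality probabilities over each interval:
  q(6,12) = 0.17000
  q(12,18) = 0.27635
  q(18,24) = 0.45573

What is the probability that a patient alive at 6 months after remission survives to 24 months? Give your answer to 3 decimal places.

0.327

Survival from 6 to 24 is the product of surviving each interval: (1 − 0.17000) × (1 − 0.27635) × (1 − 0.45573).
= 0.83000 × 0.72365 × 0.54427 = 0.326905.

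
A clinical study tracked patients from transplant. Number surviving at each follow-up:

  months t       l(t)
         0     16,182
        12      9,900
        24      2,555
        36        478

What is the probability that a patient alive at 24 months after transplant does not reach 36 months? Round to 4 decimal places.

0.8129

P(die before 36 | alive at 24) = 1 − l(36)/l(24) = 1 − 478/2,555 = (2,077)/2,555 = 0.812916.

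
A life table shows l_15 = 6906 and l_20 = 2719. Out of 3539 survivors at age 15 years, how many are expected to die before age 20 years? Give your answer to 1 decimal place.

2145.6

The relevant probability is 1 − 2719/6906 = 0.606284.
Expected number = 3539 × 0.606284 = 2145.6.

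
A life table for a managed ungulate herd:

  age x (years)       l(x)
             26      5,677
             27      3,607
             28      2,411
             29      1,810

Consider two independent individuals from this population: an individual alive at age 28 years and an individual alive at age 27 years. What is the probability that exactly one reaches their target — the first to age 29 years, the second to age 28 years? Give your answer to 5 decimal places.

p₁ = l(29)/l(28) = 1,810/2,411 = 0.750726; p₂ = l(28)/l(27) = 2,411/3,607 = 0.668423.
P(exactly one) = p₁(1−p₂) + (1−p₁)p₂ = 0.248923 + 0.166620 = 0.415544.

0.41554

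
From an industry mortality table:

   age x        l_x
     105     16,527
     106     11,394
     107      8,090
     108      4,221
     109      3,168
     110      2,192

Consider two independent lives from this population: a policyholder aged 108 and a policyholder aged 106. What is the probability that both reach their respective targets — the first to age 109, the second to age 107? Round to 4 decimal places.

0.5329

p₁ = l_109/l_108 = 3,168/4,221 = 0.750533; p₂ = l_107/l_106 = 8,090/11,394 = 0.710023.
P(both) = p₁ × p₂ = 0.750533 × 0.710023 = 0.532896.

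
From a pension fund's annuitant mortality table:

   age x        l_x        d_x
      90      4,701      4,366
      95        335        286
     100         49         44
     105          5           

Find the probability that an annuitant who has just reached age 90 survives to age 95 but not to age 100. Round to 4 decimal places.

0.0608

We want 5|5q90 = (l_95 − l_100)/l_90.
This is the probability of reaching 95 but not 100, conditional on being alive at 90: (l_95 − l_100) / l_90.
= (335 − 49) / 4,701 = 286 / 4,701 = 0.060838.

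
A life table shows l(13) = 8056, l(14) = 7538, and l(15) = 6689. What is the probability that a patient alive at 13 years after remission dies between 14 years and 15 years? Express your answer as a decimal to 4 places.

This is the probability of reaching 14 but not 15, conditional on being alive at 13: (l(14) − l(15)) / l(13).
= (7538 − 6689) / 8056 = 849 / 8056 = 0.105387.

0.1054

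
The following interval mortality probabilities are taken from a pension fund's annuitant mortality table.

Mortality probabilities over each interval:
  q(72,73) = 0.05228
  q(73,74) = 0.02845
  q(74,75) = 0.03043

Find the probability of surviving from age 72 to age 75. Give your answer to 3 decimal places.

0.893

P(survive 72→75) = (1 − 0.05228) × (1 − 0.02845) × (1 − 0.03043).
= 0.94772 × 0.97155 × 0.96957 = 0.892739.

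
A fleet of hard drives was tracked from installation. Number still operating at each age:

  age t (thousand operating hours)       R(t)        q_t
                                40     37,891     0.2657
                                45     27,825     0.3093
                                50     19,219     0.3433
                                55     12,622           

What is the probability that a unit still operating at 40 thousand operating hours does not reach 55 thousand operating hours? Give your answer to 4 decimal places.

P(fail before 55 | operational at 40) = 1 − R(55)/R(40) = 1 − 12,622/37,891 = (25,269)/37,891 = 0.666887.

0.6669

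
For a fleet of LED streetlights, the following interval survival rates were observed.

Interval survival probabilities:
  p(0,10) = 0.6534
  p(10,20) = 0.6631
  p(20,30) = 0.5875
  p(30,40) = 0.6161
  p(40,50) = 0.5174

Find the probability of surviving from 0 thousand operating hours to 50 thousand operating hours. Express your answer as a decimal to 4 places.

P(survive 0→50) = 0.6534 × 0.6631 × 0.5875 × 0.6161 × 0.5174.
= 0.081142.

0.0811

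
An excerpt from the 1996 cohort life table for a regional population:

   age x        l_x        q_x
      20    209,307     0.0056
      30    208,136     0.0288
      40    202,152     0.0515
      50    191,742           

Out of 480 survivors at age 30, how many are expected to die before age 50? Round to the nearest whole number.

38

The relevant probability is 1 − 191,742/208,136 = 0.078766.
Expected number = 480 × 0.078766 = 38.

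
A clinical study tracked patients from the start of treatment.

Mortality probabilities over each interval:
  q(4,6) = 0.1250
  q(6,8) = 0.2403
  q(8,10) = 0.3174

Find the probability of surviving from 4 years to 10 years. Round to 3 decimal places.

Survival from 4 to 10 is the product of surviving each interval: (1 − 0.1250) × (1 − 0.2403) × (1 − 0.3174).
= 0.8750 × 0.7597 × 0.6826 = 0.453750.

0.454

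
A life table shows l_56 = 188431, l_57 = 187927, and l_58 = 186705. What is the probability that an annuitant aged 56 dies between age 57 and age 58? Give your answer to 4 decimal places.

We want 1|1q56 = (l_57 − l_58)/l_56.
This is the probability of reaching 57 but not 58, conditional on being alive at 56: (l_57 − l_58) / l_56.
= (187927 − 186705) / 188431 = 1222 / 188431 = 0.006485.

0.0065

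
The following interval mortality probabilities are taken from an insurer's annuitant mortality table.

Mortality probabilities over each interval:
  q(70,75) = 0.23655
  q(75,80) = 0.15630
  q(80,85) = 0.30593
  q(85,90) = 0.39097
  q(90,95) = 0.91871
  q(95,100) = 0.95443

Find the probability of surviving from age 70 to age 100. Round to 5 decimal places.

0.00101

P(survive 70→100) = (1 − 0.23655) × (1 − 0.15630) × (1 − 0.30593) × (1 − 0.39097) × (1 − 0.91871) × (1 − 0.95443).
= 0.76345 × 0.84370 × 0.69407 × 0.60903 × 0.08129 × 0.04557 = 0.001009.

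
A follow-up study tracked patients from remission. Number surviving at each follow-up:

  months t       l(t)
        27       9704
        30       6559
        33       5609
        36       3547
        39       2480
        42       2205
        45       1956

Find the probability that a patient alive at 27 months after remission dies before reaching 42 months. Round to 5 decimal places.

P(die before 42 | alive at 27) = 1 − l(42)/l(27) = 1 − 2205/9704 = (7499)/9704 = 0.772774.

0.77277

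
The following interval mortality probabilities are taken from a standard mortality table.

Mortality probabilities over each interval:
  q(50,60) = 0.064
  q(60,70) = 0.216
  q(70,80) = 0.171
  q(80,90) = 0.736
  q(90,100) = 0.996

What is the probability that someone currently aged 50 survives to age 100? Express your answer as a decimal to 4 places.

Survival from 50 to 100 is the product of surviving each interval: (1 − 0.064) × (1 − 0.216) × (1 − 0.171) × (1 − 0.736) × (1 − 0.996).
= 0.936 × 0.784 × 0.829 × 0.264 × 0.004 = 0.000642.

0.0006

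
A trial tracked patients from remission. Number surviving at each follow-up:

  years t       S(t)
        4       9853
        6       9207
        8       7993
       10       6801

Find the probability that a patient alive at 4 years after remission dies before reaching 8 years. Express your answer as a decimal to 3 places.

0.189

P(die before 8 | alive at 4) = 1 − S(8)/S(4) = 1 − 7993/9853 = (1860)/9853 = 0.188775.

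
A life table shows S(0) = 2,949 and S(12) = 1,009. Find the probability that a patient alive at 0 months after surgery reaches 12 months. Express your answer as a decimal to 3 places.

0.342

The conditional survival probability is S(12)/S(0) = 1,009/2,949 = 0.342150.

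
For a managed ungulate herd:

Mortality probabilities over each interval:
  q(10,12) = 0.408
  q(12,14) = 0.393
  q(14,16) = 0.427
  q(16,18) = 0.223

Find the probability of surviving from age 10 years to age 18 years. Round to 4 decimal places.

0.1600

The overall survival probability is (1 − 0.408) × (1 − 0.393) × (1 − 0.427) × (1 − 0.223).
= 0.592 × 0.607 × 0.573 × 0.777 = 0.159987.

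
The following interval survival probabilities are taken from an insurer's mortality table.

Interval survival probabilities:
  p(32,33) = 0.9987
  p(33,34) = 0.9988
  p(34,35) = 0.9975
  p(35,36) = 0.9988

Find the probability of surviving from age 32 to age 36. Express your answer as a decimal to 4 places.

0.9938

P(survive 32→36) = 0.9987 × 0.9988 × 0.9975 × 0.9988.
= 0.993814.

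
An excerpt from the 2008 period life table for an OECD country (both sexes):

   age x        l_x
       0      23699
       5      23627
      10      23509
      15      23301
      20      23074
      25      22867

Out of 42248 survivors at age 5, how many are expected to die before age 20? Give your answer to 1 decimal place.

The relevant probability is 1 − 23074/23627 = 0.023405.
Expected number = 42248 × 0.023405 = 988.8.

988.8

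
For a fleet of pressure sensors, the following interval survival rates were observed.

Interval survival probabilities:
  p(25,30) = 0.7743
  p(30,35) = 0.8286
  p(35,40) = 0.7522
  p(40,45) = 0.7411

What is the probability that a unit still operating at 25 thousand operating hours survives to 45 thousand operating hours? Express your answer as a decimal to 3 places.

The overall survival probability is 0.7743 × 0.8286 × 0.7522 × 0.7411.
= 0.357655.

0.358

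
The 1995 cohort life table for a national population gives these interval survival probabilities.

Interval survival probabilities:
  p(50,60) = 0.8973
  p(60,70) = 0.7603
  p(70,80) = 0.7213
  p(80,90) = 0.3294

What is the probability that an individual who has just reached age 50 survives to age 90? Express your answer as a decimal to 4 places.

Chaining the interval survival probabilities: 0.8973 × 0.7603 × 0.7213 × 0.3294.
= 0.162092.

0.1621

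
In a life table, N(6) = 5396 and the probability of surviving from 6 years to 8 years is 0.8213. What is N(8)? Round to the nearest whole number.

4432

N(8) = N(6) × p = 5396 × 0.8213 = 4432.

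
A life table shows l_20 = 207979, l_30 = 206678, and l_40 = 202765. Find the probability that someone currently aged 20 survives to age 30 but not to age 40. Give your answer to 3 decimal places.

0.019

We want 10|10q20 = (l_30 − l_40)/l_20.
This is the probability of reaching 30 but not 40, conditional on being alive at 20: (l_30 − l_40) / l_20.
= (206678 − 202765) / 207979 = 3913 / 207979 = 0.018814.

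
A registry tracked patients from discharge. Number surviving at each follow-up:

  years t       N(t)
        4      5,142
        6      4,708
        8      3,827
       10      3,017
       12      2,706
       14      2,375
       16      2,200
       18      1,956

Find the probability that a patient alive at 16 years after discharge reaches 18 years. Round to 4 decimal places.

0.8891

The conditional survival probability is N(18)/N(16) = 1,956/2,200 = 0.889091.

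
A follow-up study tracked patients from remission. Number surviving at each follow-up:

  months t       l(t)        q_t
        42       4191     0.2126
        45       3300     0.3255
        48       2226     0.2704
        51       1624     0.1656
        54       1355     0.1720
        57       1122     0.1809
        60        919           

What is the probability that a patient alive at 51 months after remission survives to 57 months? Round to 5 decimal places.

0.69089

The conditional survival probability is l(57)/l(51) = 1122/1624 = 0.690887.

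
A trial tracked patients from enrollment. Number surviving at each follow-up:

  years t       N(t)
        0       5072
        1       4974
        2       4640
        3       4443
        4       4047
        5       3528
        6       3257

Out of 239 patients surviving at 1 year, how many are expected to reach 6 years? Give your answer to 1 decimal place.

The relevant probability is 3257/4974 = 0.654805.
Expected number = 239 × 0.654805 = 156.5.

156.5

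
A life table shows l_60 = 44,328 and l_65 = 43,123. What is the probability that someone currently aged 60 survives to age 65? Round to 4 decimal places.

The conditional survival probability is l_65/l_60 = 43,123/44,328 = 0.972816.

0.9728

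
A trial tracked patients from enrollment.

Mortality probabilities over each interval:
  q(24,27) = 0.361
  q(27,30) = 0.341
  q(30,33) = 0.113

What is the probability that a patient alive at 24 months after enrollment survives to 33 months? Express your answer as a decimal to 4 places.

0.3735

Chaining the interval survival probabilities: (1 − 0.361) × (1 − 0.341) × (1 − 0.113).
= 0.639 × 0.659 × 0.887 = 0.373517.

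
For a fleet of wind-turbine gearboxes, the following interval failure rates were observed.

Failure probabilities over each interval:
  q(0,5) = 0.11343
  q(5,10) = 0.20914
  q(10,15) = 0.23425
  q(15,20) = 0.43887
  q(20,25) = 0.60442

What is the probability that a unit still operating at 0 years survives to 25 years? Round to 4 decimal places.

Survival from 0 to 25 is the product of surviving each interval: (1 − 0.11343) × (1 − 0.20914) × (1 − 0.23425) × (1 − 0.43887) × (1 − 0.60442).
= 0.88657 × 0.79086 × 0.76575 × 0.56113 × 0.39558 = 0.119178.

0.1192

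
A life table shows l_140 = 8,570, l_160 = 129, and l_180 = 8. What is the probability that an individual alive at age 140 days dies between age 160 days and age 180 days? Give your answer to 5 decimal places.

0.01412

This is the probability of reaching 160 but not 180, conditional on being alive at 140: (l_160 − l_180) / l_140.
= (129 − 8) / 8,570 = 121 / 8,570 = 0.014119.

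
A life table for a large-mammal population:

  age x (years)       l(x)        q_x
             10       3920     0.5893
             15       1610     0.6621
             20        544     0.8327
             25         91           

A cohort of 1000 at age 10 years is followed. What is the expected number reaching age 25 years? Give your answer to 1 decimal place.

23.2

The relevant probability is 91/3920 = 0.023214.
Expected number = 1000 × 0.023214 = 23.2.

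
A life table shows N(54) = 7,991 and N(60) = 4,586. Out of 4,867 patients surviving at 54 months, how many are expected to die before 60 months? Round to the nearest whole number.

The relevant probability is 1 − 4,586/7,991 = 0.426104.
Expected number = 4,867 × 0.426104 = 2074.

2074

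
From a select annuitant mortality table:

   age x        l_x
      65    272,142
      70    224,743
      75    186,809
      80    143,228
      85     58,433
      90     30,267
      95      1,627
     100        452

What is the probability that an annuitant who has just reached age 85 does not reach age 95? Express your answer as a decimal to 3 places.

0.972

P(die before 95 | alive at 85) = 1 − l_95/l_85 = 1 − 1,627/58,433 = (56,806)/58,433 = 0.972156.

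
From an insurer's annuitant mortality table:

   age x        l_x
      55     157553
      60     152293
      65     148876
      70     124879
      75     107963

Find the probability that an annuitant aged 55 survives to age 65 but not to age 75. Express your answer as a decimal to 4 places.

0.2597

We want 10|10q55 = (l_65 − l_75)/l_55.
This is the probability of reaching 65 but not 75, conditional on being alive at 55: (l_65 − l_75) / l_55.
= (148876 − 107963) / 157553 = 40913 / 157553 = 0.259678.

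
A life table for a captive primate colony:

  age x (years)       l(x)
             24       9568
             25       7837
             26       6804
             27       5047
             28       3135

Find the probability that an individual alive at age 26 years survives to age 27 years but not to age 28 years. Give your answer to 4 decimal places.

0.2810

This is the probability of reaching 27 but not 28, conditional on being alive at 26: (l(27) − l(28)) / l(26).
= (5047 − 3135) / 6804 = 1912 / 6804 = 0.281011.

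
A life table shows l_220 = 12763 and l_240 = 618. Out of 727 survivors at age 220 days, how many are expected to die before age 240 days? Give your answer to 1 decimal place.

691.8

The relevant probability is 1 − 618/12763 = 0.951579.
Expected number = 727 × 0.951579 = 691.8.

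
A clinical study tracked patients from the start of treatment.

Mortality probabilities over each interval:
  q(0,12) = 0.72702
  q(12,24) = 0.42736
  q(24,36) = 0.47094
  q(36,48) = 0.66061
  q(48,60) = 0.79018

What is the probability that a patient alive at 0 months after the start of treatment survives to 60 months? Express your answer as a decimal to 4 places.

Survival from 0 to 60 is the product of surviving each interval: (1 − 0.72702) × (1 − 0.42736) × (1 − 0.47094) × (1 − 0.66061) × (1 − 0.79018).
= 0.27298 × 0.57264 × 0.52906 × 0.33939 × 0.20982 = 0.005889.

0.0059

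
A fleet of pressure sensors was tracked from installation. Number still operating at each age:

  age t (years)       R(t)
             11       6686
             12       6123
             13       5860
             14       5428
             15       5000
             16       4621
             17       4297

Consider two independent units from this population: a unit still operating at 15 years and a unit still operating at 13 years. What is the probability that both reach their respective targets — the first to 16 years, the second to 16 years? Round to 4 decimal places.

p₁ = R(16)/R(15) = 4621/5000 = 0.924200; p₂ = R(16)/R(13) = 4621/5860 = 0.788567.
P(both) = p₁ × p₂ = 0.924200 × 0.788567 = 0.728794.

0.7288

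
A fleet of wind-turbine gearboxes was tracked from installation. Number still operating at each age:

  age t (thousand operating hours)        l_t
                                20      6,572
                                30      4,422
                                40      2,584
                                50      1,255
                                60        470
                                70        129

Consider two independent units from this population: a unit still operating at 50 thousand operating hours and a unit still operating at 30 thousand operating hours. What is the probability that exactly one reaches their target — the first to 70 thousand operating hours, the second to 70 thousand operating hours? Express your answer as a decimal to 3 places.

p₁ = l_70/l_50 = 129/1,255 = 0.102789; p₂ = l_70/l_30 = 129/4,422 = 0.029172.
P(exactly one) = p₁(1−p₂) + (1−p₁)p₂ = 0.099790 + 0.026173 = 0.125964.

0.126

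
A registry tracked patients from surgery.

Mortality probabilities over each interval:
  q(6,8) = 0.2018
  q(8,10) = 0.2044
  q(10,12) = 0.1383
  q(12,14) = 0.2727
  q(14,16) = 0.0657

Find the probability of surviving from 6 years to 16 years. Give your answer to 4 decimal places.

P(survive 6→16) = (1 − 0.2018) × (1 − 0.2044) × (1 − 0.1383) × (1 − 0.2727) × (1 − 0.0657).
= 0.7982 × 0.7956 × 0.8617 × 0.7273 × 0.9343 = 0.371845.

0.3718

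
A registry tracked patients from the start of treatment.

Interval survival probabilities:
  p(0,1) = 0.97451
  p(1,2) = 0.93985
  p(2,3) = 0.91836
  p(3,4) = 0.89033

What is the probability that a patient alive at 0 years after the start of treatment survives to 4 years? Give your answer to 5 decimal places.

0.74887

Chaining the interval survival probabilities: 0.97451 × 0.93985 × 0.91836 × 0.89033.
= 0.748874.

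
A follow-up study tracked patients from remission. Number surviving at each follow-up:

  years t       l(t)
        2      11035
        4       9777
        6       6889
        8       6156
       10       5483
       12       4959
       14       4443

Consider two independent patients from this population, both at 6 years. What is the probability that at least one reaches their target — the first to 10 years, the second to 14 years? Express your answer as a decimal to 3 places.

0.928

p₁ = l(10)/l(6) = 5483/6889 = 0.795907; p₂ = l(14)/l(6) = 4443/6889 = 0.644941.
P(at least one) = 1 − (1−p₁)(1−p₂) = 1 − 0.204093 × 0.355059 = 0.927535.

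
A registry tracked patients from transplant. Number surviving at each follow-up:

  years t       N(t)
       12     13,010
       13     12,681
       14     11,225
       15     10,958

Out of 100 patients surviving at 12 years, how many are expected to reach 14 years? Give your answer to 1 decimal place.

86.3

The relevant probability is 11,225/13,010 = 0.862798.
Expected number = 100 × 0.862798 = 86.3.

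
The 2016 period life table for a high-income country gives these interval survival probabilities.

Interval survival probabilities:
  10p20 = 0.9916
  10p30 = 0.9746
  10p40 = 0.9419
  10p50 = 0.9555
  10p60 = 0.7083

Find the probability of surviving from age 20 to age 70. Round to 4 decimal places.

The overall survival probability is 0.9916 × 0.9746 × 0.9419 × 0.9555 × 0.7083.
= 0.616050.

0.6160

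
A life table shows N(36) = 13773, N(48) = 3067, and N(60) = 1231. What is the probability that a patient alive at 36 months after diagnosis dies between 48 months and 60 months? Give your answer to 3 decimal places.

0.133

This is the probability of reaching 48 but not 60, conditional on being alive at 36: (N(48) − N(60)) / N(36).
= (3067 − 1231) / 13773 = 1836 / 13773 = 0.133304.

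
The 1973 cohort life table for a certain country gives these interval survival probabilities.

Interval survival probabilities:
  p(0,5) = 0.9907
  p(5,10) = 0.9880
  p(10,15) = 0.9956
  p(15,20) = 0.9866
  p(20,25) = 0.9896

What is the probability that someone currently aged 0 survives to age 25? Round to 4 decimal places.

0.9514

Survival from 0 to 25 is the product of surviving each interval: 0.9907 × 0.9880 × 0.9956 × 0.9866 × 0.9896.
= 0.951447.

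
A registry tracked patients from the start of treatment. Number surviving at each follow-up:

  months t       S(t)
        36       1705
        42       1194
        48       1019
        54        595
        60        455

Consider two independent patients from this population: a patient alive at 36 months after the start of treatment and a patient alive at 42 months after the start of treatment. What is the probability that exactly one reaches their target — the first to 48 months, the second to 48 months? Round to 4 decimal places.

0.4310

p₁ = S(48)/S(36) = 1019/1705 = 0.597654; p₂ = S(48)/S(42) = 1019/1194 = 0.853434.
P(exactly one) = p₁(1−p₂) + (1−p₁)p₂ = 0.087596 + 0.343376 = 0.430972.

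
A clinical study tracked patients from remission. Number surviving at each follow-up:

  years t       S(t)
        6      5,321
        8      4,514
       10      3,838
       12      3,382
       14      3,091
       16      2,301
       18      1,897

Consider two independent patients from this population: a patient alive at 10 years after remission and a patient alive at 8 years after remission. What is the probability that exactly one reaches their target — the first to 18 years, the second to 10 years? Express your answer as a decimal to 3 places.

0.504

p₁ = S(18)/S(10) = 1,897/3,838 = 0.494268; p₂ = S(10)/S(8) = 3,838/4,514 = 0.850244.
P(exactly one) = p₁(1−p₂) + (1−p₁)p₂ = 0.074020 + 0.429996 = 0.504015.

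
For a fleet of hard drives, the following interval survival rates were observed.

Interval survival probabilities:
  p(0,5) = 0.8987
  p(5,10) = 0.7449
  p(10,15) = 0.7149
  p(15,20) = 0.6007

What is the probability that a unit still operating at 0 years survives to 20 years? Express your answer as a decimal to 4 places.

0.2875

P(survive 0→20) = 0.8987 × 0.7449 × 0.7149 × 0.6007.
= 0.287485.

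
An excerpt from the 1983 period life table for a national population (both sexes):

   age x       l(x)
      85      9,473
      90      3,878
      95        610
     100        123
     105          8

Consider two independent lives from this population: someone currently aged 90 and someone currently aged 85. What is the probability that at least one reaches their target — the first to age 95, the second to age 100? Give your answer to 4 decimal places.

0.1682

p₁ = l(95)/l(90) = 610/3,878 = 0.157298; p₂ = l(100)/l(85) = 123/9,473 = 0.012984.
P(at least one) = 1 − (1−p₁)(1−p₂) = 1 − 0.842702 × 0.987016 = 0.168240.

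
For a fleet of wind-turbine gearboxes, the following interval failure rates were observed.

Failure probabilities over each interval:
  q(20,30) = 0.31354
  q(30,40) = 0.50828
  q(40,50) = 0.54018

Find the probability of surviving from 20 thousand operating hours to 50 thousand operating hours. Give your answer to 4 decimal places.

P(survive 20→50) = (1 − 0.31354) × (1 − 0.50828) × (1 − 0.54018).
= 0.68646 × 0.49172 × 0.45982 = 0.155210.

0.1552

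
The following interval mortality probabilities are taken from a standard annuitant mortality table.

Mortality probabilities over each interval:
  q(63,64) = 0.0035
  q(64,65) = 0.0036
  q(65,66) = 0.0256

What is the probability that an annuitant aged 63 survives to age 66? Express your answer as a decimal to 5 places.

0.96749

The overall survival probability is (1 − 0.0035) × (1 − 0.0036) × (1 − 0.0256).
= 0.9965 × 0.9964 × 0.9744 = 0.967494.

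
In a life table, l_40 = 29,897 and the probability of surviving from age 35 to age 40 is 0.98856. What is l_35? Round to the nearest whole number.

30243

l_35 = l_40 / p = 29,897 / 0.98856 = 30243.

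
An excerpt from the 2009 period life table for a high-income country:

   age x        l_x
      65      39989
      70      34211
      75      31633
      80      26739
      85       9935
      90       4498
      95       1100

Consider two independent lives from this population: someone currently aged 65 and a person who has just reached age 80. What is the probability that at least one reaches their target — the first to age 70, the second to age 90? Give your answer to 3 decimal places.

0.880

p₁ = l_70/l_65 = 34211/39989 = 0.855510; p₂ = l_90/l_80 = 4498/26739 = 0.168219.
P(at least one) = 1 − (1−p₁)(1−p₂) = 1 − 0.144490 × 0.831781 = 0.879816.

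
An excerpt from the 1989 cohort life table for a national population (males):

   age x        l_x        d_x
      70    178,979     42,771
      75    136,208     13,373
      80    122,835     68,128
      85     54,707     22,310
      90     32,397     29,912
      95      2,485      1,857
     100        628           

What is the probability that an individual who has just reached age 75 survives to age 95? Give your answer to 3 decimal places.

0.018

We want 20p75 = l_95/l_75.
The conditional survival probability is l_95/l_75 = 2,485/136,208 = 0.018244.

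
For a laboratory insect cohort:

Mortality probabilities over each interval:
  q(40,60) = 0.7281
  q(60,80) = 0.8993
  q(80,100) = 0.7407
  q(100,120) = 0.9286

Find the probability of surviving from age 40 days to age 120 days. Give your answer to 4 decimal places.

0.0005

P(survive 40→120) = (1 − 0.7281) × (1 − 0.8993) × (1 − 0.7407) × (1 − 0.9286).
= 0.2719 × 0.1007 × 0.2593 × 0.0714 = 0.000507.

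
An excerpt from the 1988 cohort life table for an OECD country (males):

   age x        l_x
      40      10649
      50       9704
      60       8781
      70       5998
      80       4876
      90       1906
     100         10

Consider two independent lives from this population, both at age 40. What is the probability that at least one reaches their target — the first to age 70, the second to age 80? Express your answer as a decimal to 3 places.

p₁ = l_70/l_40 = 5998/10649 = 0.563245; p₂ = l_80/l_40 = 4876/10649 = 0.457883.
P(at least one) = 1 − (1−p₁)(1−p₂) = 1 − 0.436755 × 0.542117 = 0.763228.

0.763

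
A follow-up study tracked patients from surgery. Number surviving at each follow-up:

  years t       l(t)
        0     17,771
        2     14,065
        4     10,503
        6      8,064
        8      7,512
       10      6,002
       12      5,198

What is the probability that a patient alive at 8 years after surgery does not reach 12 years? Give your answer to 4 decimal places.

P(die before 12 | alive at 8) = 1 − l(12)/l(8) = 1 − 5,198/7,512 = (2,314)/7,512 = 0.308040.

0.3080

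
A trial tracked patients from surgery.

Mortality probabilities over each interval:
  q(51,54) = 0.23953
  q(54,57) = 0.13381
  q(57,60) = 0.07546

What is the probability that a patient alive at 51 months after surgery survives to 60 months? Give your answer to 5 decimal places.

P(survive 51→60) = (1 − 0.23953) × (1 − 0.13381) × (1 − 0.07546).
= 0.76047 × 0.86619 × 0.92454 = 0.609005.

0.60901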